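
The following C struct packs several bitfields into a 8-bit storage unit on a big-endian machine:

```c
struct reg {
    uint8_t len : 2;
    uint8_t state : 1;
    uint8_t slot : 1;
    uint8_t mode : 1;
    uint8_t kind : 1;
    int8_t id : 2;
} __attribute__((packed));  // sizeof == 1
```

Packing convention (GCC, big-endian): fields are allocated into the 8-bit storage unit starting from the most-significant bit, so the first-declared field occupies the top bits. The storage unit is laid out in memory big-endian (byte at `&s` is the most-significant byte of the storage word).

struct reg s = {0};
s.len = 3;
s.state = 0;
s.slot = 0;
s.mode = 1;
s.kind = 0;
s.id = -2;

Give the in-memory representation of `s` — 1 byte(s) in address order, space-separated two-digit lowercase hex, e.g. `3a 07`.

ca

len:2 = 3 → 0x3 << 6 → word 0xc0
state:1 = 0 → 0x0 << 5 → word 0xc0
slot:1 = 0 → 0x0 << 4 → word 0xc0
mode:1 = 1 → 0x1 << 3 → word 0xc8
kind:1 = 0 → 0x0 << 2 → word 0xc8
id:2 = -2 → 0x2 << 0 → word 0xca
word = 0xca → big-endian bytes:
  [0]=0xca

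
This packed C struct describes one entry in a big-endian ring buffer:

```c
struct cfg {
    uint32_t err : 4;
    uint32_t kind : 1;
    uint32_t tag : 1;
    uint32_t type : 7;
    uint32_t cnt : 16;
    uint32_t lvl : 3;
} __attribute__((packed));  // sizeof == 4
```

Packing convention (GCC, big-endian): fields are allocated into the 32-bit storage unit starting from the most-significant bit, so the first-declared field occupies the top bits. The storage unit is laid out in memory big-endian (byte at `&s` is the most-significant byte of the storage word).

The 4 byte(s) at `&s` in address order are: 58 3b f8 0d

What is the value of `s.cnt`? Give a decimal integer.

[0]=0x58 [1]=0x3b [2]=0xf8 [3]=0x0d (big-endian) → word 0x583bf80d
err:4 @ bit 28 → (0x583bf80d>>28)&0xf = 0x5
kind:1 @ bit 27 → (0x583bf80d>>27)&0x1 = 0x1
tag:1 @ bit 26 → (0x583bf80d>>26)&0x1 = 0x0
type:7 @ bit 19 → (0x583bf80d>>19)&0x7f = 0x7
cnt:16 @ bit 3 → (0x583bf80d>>3)&0xffff = 0x7f01  ←
lvl:3 @ bit 0 → (0x583bf80d>>0)&0x7 = 0x5

32513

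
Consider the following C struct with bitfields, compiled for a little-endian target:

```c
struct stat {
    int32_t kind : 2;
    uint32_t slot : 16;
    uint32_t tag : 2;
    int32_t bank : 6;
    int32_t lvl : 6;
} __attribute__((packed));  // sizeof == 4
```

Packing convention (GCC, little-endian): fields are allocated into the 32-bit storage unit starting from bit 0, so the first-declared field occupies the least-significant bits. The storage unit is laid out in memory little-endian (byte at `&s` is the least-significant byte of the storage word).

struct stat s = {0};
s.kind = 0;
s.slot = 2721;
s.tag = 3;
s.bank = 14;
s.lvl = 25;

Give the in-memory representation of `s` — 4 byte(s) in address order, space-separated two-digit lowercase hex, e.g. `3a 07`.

84 2a ec 64

[0+:2] kind=0 & 0x3 = 0x0; word=0x00000000
[2+:16] slot=2721 & 0xffff = 0xaa1; word=0x00002a84
[18+:2] tag=3 & 0x3 = 0x3; word=0x000c2a84
[20+:6] bank=14 & 0x3f = 0xe; word=0x00ec2a84
[26+:6] lvl=25 & 0x3f = 0x19; word=0x64ec2a84
word = 0x64ec2a84 → little-endian bytes:
  [0]=0x84  [1]=0x2a  [2]=0xec  [3]=0x64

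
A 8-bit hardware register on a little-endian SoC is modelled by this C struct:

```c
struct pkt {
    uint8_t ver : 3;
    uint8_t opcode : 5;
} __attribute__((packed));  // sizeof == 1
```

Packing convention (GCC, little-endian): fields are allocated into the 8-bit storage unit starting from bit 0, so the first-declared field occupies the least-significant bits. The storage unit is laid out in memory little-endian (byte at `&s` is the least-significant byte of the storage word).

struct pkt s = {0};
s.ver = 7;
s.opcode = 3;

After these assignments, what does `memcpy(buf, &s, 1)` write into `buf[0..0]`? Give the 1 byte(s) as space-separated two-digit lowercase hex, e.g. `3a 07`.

1f

ver:3 = 7 → 0x7 << 0 → word 0x07
opcode:5 = 3 → 0x3 << 3 → word 0x1f
word = 0x1f → little-endian bytes:
  [0]=0x1f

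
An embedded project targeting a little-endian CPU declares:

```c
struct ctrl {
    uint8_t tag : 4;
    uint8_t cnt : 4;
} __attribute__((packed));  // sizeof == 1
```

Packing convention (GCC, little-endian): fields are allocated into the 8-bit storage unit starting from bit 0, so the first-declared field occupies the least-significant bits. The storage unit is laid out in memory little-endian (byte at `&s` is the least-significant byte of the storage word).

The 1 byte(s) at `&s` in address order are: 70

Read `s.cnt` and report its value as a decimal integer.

[0]=0x70 (little-endian) → word 0x70
tag [0+:4] = (word>>0) & 0xf = 0
cnt [4+:4] = (word>>4) & 0xf = 7  ←

7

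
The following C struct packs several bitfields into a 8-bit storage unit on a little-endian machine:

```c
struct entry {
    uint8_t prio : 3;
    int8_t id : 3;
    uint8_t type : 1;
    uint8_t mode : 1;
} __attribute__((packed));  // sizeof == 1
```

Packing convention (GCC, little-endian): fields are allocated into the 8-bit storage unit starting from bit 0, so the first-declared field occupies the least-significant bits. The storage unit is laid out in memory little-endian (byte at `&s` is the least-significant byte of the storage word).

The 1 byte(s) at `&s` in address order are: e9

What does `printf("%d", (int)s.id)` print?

-3

[0]=0xe9 (little-endian) → word 0xe9
prio:3 @ bit 0 → (0xe9>>0)&0x7 = 0x1
id:3 @ bit 3 → (0xe9>>3)&0x7 = 0x5  ←
type:1 @ bit 6 → (0xe9>>6)&0x1 = 0x1
mode:1 @ bit 7 → (0xe9>>7)&0x1 = 0x1
id signed 3b, MSB=1: 5 - 8 = -3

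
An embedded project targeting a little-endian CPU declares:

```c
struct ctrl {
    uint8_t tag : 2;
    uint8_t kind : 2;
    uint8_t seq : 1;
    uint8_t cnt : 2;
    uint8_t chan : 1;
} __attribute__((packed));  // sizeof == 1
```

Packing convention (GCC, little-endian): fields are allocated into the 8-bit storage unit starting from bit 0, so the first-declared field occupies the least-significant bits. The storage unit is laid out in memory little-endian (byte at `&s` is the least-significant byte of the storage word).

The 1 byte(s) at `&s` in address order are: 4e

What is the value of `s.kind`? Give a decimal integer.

3

[0]=0x4e (little-endian) → word 0x4e
tag [0+:2] = (word>>0) & 0x3 = 2
kind [2+:2] = (word>>2) & 0x3 = 3  ←
seq [4+:1] = (word>>4) & 0x1 = 0
cnt [5+:2] = (word>>5) & 0x3 = 2
chan [7+:1] = (word>>7) & 0x1 = 0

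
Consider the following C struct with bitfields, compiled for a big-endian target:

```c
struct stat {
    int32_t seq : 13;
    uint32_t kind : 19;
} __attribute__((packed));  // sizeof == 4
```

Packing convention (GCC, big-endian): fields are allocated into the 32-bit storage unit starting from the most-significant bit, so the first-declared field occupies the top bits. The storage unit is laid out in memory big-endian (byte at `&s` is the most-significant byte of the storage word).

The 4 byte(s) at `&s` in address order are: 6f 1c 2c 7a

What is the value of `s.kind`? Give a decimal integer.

[0]=0x6f [1]=0x1c [2]=0x2c [3]=0x7a (big-endian) → word 0x6f1c2c7a
seq:13 @ bit 19 → (0x6f1c2c7a>>19)&0x1fff = 0xde3
kind:19 @ bit 0 → (0x6f1c2c7a>>0)&0x7ffff = 0x42c7a  ←

273530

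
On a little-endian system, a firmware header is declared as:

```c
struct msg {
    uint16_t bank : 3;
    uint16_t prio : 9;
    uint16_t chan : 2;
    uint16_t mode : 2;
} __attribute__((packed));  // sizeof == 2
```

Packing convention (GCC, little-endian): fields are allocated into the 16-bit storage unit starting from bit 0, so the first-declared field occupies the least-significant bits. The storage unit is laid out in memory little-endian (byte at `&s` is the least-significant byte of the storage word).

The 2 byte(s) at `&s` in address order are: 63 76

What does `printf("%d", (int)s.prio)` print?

204

[0]=0x63 [1]=0x76 (little-endian) → word 0x7663
bank:3 @ bit 0 → (0x7663>>0)&0x7 = 0x3
prio:9 @ bit 3 → (0x7663>>3)&0x1ff = 0xcc  ←
chan:2 @ bit 12 → (0x7663>>12)&0x3 = 0x3
mode:2 @ bit 14 → (0x7663>>14)&0x3 = 0x1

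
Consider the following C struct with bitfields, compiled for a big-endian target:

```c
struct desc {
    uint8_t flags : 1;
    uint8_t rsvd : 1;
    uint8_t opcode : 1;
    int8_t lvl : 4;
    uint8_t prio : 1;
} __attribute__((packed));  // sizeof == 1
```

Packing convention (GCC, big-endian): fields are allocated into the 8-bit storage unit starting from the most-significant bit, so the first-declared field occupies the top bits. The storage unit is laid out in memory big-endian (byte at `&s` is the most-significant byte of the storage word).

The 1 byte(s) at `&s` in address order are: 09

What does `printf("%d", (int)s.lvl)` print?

4

[0]=0x09 (big-endian) → word 0x09
flags:1 @ bit 7 → (0x09>>7)&0x1 = 0x0
rsvd:1 @ bit 6 → (0x09>>6)&0x1 = 0x0
opcode:1 @ bit 5 → (0x09>>5)&0x1 = 0x0
lvl:4 @ bit 1 → (0x09>>1)&0xf = 0x4  ←
prio:1 @ bit 0 → (0x09>>0)&0x1 = 0x1
lvl signed 4b, MSB=0: value = 4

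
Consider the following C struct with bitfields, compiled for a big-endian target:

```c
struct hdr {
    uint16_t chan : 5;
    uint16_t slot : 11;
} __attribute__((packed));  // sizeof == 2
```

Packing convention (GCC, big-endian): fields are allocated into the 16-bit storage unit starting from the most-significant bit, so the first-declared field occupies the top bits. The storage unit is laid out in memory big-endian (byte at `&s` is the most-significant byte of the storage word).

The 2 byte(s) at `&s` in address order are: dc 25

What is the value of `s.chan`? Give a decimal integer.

27

[0]=0xdc [1]=0x25 (big-endian) → word 0xdc25
chan [11+:5] = (word>>11) & 0x1f = 27  ←
slot [0+:11] = (word>>0) & 0x7ff = 1061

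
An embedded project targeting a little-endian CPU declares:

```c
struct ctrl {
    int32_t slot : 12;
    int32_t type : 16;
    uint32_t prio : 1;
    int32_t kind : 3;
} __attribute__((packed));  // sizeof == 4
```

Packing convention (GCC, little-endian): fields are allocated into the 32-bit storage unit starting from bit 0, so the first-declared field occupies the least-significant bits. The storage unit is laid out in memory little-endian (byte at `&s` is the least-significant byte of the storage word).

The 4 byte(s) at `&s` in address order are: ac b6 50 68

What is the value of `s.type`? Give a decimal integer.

[0]=0xac [1]=0xb6 [2]=0x50 [3]=0x68 (little-endian) → word 0x6850b6ac
slot [0+:12] = (word>>0) & 0xfff = 1708
type [12+:16] = (word>>12) & 0xffff = 34059  ←
prio [28+:1] = (word>>28) & 0x1 = 0
kind [29+:3] = (word>>29) & 0x7 = 3
type signed 16b, MSB=1: 34059 - 65536 = -31477

-31477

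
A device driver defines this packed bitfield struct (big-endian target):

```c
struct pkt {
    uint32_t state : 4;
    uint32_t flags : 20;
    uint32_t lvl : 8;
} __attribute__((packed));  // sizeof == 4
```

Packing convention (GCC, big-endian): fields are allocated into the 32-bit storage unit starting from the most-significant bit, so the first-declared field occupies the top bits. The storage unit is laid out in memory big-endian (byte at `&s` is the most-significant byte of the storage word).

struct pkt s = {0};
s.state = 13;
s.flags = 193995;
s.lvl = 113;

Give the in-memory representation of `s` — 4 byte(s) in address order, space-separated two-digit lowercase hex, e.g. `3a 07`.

d2 f5 cb 71

state (4b) val=13 bits=0xd at bit 28: 0xd0000000
flags (20b) val=193995 bits=0x2f5cb at bit 8: 0xd2f5cb00
lvl (8b) val=113 bits=0x71 at bit 0: 0xd2f5cb71
word = 0xd2f5cb71 → big-endian bytes:
  [0]=0xd2  [1]=0xf5  [2]=0xcb  [3]=0x71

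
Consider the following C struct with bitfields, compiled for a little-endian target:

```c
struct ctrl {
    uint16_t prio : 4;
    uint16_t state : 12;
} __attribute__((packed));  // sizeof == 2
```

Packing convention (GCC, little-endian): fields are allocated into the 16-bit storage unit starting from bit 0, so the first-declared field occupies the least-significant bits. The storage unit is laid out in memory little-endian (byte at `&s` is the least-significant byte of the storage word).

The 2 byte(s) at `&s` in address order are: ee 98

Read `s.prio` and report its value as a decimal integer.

[0]=0xee [1]=0x98 (little-endian) → word 0x98ee
prio:4 @ bit 0 → (0x98ee>>0)&0xf = 0xe  ←
state:12 @ bit 4 → (0x98ee>>4)&0xfff = 0x98e

14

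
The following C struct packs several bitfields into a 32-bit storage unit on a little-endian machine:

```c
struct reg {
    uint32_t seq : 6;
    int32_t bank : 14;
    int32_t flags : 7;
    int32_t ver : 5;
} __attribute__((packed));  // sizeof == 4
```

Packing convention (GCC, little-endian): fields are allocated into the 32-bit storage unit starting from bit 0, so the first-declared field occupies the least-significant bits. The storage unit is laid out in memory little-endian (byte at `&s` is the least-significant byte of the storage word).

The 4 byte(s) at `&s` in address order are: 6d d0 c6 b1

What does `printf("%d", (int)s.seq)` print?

[0]=0x6d [1]=0xd0 [2]=0xc6 [3]=0xb1 (little-endian) → word 0xb1c6d06d
seq:6 @ bit 0 → (0xb1c6d06d>>0)&0x3f = 0x2d  ←
bank:14 @ bit 6 → (0xb1c6d06d>>6)&0x3fff = 0x1b41
flags:7 @ bit 20 → (0xb1c6d06d>>20)&0x7f = 0x1c
ver:5 @ bit 27 → (0xb1c6d06d>>27)&0x1f = 0x16

45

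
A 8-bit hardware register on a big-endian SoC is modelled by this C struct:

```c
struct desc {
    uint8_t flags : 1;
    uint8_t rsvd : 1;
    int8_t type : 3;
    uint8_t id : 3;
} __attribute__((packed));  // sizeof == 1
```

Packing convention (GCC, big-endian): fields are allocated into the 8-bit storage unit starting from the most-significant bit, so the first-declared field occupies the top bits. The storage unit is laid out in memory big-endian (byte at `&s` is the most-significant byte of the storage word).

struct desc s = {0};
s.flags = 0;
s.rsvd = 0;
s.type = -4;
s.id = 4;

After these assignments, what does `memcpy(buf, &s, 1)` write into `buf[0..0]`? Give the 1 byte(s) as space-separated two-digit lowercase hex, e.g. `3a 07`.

24

flags (1b) val=0 bits=0x0 at bit 7: 0x00
rsvd (1b) val=0 bits=0x0 at bit 6: 0x00
type (3b) val=-4 bits=0x4 at bit 3: 0x20
id (3b) val=4 bits=0x4 at bit 0: 0x24
word = 0x24 → big-endian bytes:
  [0]=0x24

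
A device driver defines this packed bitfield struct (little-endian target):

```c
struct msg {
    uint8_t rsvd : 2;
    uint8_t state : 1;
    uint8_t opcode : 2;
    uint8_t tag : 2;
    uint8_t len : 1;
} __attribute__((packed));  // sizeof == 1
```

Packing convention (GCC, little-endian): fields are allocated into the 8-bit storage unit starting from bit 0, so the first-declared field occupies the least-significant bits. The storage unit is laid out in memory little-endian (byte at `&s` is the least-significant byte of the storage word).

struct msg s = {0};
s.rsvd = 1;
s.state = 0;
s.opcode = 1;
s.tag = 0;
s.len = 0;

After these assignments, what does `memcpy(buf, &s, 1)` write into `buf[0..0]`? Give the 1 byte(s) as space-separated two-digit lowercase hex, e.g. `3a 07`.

rsvd (2b) val=1 bits=0x1 at bit 0: 0x01
state (1b) val=0 bits=0x0 at bit 2: 0x01
opcode (2b) val=1 bits=0x1 at bit 3: 0x09
tag (2b) val=0 bits=0x0 at bit 5: 0x09
len (1b) val=0 bits=0x0 at bit 7: 0x09
word = 0x09 → little-endian bytes:
  [0]=0x09

09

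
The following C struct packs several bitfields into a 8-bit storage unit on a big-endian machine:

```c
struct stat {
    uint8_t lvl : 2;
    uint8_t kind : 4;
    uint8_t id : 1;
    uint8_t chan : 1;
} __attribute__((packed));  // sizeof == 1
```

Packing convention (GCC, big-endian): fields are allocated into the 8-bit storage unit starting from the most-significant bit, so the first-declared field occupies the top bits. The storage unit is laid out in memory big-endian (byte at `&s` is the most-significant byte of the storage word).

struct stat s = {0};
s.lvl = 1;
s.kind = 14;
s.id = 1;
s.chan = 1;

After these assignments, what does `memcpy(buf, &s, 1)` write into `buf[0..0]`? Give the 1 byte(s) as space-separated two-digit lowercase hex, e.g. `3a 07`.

7b

lvl:2 = 1 → 0x1 << 6 → word 0x40
kind:4 = 14 → 0xe << 2 → word 0x78
id:1 = 1 → 0x1 << 1 → word 0x7a
chan:1 = 1 → 0x1 << 0 → word 0x7b
word = 0x7b → big-endian bytes:
  [0]=0x7b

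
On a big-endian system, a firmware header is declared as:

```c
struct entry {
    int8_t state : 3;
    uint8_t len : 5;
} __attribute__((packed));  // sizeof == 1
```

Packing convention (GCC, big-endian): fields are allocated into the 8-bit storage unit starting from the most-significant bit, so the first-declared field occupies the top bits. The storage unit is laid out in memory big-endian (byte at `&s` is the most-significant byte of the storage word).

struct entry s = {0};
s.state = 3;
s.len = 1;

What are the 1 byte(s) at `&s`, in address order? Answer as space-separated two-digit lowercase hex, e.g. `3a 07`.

state:3 = 3 → 0x3 << 5 → word 0x60
len:5 = 1 → 0x1 << 0 → word 0x61
word = 0x61 → big-endian bytes:
  [0]=0x61

61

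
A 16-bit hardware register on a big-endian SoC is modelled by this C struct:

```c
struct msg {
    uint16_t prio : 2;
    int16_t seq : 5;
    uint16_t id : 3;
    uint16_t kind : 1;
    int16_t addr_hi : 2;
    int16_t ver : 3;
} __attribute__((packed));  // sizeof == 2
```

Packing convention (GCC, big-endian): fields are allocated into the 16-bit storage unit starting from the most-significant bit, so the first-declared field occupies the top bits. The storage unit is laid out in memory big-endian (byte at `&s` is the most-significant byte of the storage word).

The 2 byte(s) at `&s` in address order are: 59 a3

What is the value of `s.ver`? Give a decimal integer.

[0]=0x59 [1]=0xa3 (big-endian) → word 0x59a3
prio [14+:2] = (word>>14) & 0x3 = 1
seq [9+:5] = (word>>9) & 0x1f = 12
id [6+:3] = (word>>6) & 0x7 = 6
kind [5+:1] = (word>>5) & 0x1 = 1
addr_hi [3+:2] = (word>>3) & 0x3 = 0
ver [0+:3] = (word>>0) & 0x7 = 3  ←
ver signed 3b, MSB=0: value = 3

3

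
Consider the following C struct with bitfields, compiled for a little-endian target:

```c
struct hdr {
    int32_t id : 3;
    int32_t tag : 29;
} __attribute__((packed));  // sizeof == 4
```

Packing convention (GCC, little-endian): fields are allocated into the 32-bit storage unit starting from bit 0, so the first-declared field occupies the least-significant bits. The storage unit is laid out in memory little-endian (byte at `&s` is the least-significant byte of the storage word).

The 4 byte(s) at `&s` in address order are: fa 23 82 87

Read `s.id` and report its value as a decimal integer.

2

[0]=0xfa [1]=0x23 [2]=0x82 [3]=0x87 (little-endian) → word 0x878223fa
id:3 @ bit 0 → (0x878223fa>>0)&0x7 = 0x2  ←
tag:29 @ bit 3 → (0x878223fa>>3)&0x1fffffff = 0x10f0447f
id signed 3b, MSB=0: value = 2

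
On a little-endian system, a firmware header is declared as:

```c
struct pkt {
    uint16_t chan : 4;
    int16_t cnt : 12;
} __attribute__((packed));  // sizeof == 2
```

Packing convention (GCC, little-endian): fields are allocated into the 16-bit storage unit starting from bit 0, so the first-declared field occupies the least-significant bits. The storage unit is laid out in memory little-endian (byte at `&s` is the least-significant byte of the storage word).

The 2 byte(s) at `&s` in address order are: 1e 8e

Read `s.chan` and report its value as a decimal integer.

[0]=0x1e [1]=0x8e (little-endian) → word 0x8e1e
chan:4 @ bit 0 → (0x8e1e>>0)&0xf = 0xe  ←
cnt:12 @ bit 4 → (0x8e1e>>4)&0xfff = 0x8e1

14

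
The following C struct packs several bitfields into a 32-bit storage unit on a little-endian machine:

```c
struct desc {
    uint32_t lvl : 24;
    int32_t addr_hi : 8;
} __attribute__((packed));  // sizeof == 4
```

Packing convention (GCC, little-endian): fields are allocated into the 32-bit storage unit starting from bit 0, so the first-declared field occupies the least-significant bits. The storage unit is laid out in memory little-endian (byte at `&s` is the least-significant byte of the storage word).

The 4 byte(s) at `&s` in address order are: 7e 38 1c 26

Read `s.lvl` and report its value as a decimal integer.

[0]=0x7e [1]=0x38 [2]=0x1c [3]=0x26 (little-endian) → word 0x261c387e
lvl:24 @ bit 0 → (0x261c387e>>0)&0xffffff = 0x1c387e  ←
addr_hi:8 @ bit 24 → (0x261c387e>>24)&0xff = 0x26

1849470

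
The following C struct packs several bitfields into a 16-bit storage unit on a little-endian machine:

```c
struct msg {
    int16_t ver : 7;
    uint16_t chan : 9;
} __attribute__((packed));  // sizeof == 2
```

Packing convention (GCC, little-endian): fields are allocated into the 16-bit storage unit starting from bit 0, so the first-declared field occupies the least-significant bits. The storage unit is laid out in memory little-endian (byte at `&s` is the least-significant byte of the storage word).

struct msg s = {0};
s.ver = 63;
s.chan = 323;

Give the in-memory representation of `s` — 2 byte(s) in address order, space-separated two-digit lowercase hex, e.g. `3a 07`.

bf a1

[0+:7] ver=63 & 0x7f = 0x3f; word=0x003f
[7+:9] chan=323 & 0x1ff = 0x143; word=0xa1bf
word = 0xa1bf → little-endian bytes:
  [0]=0xbf  [1]=0xa1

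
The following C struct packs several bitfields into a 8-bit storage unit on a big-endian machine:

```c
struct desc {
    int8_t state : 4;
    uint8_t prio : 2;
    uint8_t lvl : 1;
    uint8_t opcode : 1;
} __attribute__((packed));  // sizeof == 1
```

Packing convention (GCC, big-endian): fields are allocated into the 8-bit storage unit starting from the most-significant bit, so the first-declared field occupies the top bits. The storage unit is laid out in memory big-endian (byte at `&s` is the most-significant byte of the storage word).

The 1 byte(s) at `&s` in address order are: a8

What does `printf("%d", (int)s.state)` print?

[0]=0xa8 (big-endian) → word 0xa8
state [4+:4] = (word>>4) & 0xf = 10  ←
prio [2+:2] = (word>>2) & 0x3 = 2
lvl [1+:1] = (word>>1) & 0x1 = 0
opcode [0+:1] = (word>>0) & 0x1 = 0
state signed 4b, MSB=1: 10 - 16 = -6

-6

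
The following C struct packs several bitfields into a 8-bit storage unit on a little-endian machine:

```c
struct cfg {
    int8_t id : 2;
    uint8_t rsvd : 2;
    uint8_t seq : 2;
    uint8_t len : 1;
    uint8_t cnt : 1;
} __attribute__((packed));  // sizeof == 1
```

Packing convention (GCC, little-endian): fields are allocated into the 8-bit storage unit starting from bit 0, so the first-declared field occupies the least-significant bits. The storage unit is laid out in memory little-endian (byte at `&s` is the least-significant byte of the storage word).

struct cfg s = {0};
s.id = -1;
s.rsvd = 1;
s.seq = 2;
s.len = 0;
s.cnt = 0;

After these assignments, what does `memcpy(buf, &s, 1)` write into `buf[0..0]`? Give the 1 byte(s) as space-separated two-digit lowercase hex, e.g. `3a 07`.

id:2 = -1 → 0x3 << 0 → word 0x03
rsvd:2 = 1 → 0x1 << 2 → word 0x07
seq:2 = 2 → 0x2 << 4 → word 0x27
len:1 = 0 → 0x0 << 6 → word 0x27
cnt:1 = 0 → 0x0 << 7 → word 0x27
word = 0x27 → little-endian bytes:
  [0]=0x27

27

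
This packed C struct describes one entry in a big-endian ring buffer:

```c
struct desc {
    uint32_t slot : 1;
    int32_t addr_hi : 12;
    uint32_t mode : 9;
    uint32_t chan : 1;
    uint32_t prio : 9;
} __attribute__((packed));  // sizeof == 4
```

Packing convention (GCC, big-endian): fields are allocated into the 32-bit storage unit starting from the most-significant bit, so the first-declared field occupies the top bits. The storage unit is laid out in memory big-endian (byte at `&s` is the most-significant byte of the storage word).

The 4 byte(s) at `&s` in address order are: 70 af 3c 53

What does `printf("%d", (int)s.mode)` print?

[0]=0x70 [1]=0xaf [2]=0x3c [3]=0x53 (big-endian) → word 0x70af3c53
slot:1 @ bit 31 → (0x70af3c53>>31)&0x1 = 0x0
addr_hi:12 @ bit 19 → (0x70af3c53>>19)&0xfff = 0xe15
mode:9 @ bit 10 → (0x70af3c53>>10)&0x1ff = 0x1cf  ←
chan:1 @ bit 9 → (0x70af3c53>>9)&0x1 = 0x0
prio:9 @ bit 0 → (0x70af3c53>>0)&0x1ff = 0x53

463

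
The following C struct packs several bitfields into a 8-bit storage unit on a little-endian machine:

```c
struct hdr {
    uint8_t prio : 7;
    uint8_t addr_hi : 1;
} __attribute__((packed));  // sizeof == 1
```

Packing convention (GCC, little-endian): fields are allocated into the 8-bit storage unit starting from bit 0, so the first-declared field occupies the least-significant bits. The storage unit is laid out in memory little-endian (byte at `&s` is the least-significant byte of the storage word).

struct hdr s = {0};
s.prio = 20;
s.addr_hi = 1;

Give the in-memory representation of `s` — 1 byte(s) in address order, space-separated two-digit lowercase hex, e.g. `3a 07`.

94

prio:7 = 20 → 0x14 << 0 → word 0x14
addr_hi:1 = 1 → 0x1 << 7 → word 0x94
word = 0x94 → little-endian bytes:
  [0]=0x94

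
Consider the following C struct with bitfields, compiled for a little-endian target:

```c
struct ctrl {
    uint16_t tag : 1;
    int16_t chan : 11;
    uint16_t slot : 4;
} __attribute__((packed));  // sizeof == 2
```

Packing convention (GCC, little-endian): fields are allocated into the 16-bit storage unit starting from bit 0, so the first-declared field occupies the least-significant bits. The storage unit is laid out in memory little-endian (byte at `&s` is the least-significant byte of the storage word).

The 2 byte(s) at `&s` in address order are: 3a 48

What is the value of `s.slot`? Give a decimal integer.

4

[0]=0x3a [1]=0x48 (little-endian) → word 0x483a
tag:1 @ bit 0 → (0x483a>>0)&0x1 = 0x0
chan:11 @ bit 1 → (0x483a>>1)&0x7ff = 0x41d
slot:4 @ bit 12 → (0x483a>>12)&0xf = 0x4  ←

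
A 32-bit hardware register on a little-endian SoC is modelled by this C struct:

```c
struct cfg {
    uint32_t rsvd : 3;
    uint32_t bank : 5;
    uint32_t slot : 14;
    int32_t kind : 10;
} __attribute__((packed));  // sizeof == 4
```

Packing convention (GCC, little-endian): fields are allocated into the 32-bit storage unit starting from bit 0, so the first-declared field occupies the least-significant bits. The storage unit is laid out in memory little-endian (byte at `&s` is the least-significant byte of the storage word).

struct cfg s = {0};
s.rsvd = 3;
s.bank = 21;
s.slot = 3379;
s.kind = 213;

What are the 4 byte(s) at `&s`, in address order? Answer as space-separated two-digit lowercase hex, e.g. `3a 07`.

ab 33 4d 35

rsvd (3b) val=3 bits=0x3 at bit 0: 0x00000003
bank (5b) val=21 bits=0x15 at bit 3: 0x000000ab
slot (14b) val=3379 bits=0xd33 at bit 8: 0x000d33ab
kind (10b) val=213 bits=0xd5 at bit 22: 0x354d33ab
word = 0x354d33ab → little-endian bytes:
  [0]=0xab  [1]=0x33  [2]=0x4d  [3]=0x35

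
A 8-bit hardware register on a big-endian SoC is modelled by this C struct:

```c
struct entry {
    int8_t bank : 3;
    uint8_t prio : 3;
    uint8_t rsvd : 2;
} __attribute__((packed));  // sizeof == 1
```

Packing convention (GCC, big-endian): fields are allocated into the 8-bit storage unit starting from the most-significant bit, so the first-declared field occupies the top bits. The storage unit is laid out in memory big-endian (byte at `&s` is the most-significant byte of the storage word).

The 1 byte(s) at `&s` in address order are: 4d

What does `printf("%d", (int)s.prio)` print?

3

[0]=0x4d (big-endian) → word 0x4d
bank:3 @ bit 5 → (0x4d>>5)&0x7 = 0x2
prio:3 @ bit 2 → (0x4d>>2)&0x7 = 0x3  ←
rsvd:2 @ bit 0 → (0x4d>>0)&0x3 = 0x1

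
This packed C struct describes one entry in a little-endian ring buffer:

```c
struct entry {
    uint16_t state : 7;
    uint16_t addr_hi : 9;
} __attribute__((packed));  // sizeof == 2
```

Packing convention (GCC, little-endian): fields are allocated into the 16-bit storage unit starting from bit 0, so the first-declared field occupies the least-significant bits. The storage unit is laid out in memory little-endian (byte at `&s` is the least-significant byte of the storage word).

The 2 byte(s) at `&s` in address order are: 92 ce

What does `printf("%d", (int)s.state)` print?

[0]=0x92 [1]=0xce (little-endian) → word 0xce92
state:7 @ bit 0 → (0xce92>>0)&0x7f = 0x12  ←
addr_hi:9 @ bit 7 → (0xce92>>7)&0x1ff = 0x19d

18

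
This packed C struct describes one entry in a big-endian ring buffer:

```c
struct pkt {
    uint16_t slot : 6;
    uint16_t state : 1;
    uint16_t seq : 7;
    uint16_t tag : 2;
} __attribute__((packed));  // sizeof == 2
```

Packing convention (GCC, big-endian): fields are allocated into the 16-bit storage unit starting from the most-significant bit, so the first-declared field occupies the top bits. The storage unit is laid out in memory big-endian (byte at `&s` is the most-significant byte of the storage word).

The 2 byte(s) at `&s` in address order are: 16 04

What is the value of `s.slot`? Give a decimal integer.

5

[0]=0x16 [1]=0x04 (big-endian) → word 0x1604
slot [10+:6] = (word>>10) & 0x3f = 5  ←
state [9+:1] = (word>>9) & 0x1 = 1
seq [2+:7] = (word>>2) & 0x7f = 1
tag [0+:2] = (word>>0) & 0x3 = 0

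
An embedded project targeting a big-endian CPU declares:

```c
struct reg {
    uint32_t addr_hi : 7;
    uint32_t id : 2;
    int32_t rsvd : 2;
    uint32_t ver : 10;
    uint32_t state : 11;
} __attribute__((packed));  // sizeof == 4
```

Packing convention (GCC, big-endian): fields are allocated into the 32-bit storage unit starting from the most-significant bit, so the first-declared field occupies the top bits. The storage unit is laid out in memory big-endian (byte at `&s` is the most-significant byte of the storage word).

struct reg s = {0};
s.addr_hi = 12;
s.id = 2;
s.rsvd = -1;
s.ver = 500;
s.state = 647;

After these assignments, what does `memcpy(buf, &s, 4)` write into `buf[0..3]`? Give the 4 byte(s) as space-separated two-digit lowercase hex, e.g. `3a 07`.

[25+:7] addr_hi=12 & 0x7f = 0xc; word=0x18000000
[23+:2] id=2 & 0x3 = 0x2; word=0x19000000
[21+:2] rsvd=-1 & 0x3 = 0x3; word=0x19600000
[11+:10] ver=500 & 0x3ff = 0x1f4; word=0x196fa000
[0+:11] state=647 & 0x7ff = 0x287; word=0x196fa287
word = 0x196fa287 → big-endian bytes:
  [0]=0x19  [1]=0x6f  [2]=0xa2  [3]=0x87

19 6f a2 87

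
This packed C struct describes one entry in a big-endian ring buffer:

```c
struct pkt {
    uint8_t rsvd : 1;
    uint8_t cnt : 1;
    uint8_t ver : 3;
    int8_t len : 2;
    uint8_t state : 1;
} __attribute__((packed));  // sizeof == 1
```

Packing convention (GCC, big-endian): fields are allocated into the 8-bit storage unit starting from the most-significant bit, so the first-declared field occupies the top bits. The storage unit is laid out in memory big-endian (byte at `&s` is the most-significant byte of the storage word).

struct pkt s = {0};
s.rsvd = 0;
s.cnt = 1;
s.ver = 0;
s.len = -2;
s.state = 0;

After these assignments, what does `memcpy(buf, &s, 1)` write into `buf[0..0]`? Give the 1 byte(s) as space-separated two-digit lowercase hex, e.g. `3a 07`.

rsvd (1b) val=0 bits=0x0 at bit 7: 0x00
cnt (1b) val=1 bits=0x1 at bit 6: 0x40
ver (3b) val=0 bits=0x0 at bit 3: 0x40
len (2b) val=-2 bits=0x2 at bit 1: 0x44
state (1b) val=0 bits=0x0 at bit 0: 0x44
word = 0x44 → big-endian bytes:
  [0]=0x44

44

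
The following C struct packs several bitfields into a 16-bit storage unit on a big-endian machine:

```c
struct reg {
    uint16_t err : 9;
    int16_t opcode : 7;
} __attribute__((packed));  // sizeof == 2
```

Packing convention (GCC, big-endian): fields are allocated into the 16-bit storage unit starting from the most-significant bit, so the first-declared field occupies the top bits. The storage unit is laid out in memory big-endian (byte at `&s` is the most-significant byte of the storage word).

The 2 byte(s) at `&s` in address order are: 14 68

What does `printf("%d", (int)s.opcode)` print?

-24

[0]=0x14 [1]=0x68 (big-endian) → word 0x1468
err [7+:9] = (word>>7) & 0x1ff = 40
opcode [0+:7] = (word>>0) & 0x7f = 104  ←
opcode signed 7b, MSB=1: 104 - 128 = -24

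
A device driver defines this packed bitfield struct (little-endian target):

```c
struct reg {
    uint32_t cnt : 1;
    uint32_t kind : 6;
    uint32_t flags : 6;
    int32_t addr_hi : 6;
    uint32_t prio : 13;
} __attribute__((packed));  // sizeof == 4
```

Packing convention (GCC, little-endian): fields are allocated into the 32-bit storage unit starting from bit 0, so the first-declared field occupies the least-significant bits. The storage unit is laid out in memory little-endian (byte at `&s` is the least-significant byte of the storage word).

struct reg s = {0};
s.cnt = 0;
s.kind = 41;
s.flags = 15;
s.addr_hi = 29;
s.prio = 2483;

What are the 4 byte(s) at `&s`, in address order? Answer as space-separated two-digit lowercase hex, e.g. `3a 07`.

[0+:1] cnt=0 & 0x1 = 0x0; word=0x00000000
[1+:6] kind=41 & 0x3f = 0x29; word=0x00000052
[7+:6] flags=15 & 0x3f = 0xf; word=0x000007d2
[13+:6] addr_hi=29 & 0x3f = 0x1d; word=0x0003a7d2
[19+:13] prio=2483 & 0x1fff = 0x9b3; word=0x4d9ba7d2
word = 0x4d9ba7d2 → little-endian bytes:
  [0]=0xd2  [1]=0xa7  [2]=0x9b  [3]=0x4d

d2 a7 9b 4d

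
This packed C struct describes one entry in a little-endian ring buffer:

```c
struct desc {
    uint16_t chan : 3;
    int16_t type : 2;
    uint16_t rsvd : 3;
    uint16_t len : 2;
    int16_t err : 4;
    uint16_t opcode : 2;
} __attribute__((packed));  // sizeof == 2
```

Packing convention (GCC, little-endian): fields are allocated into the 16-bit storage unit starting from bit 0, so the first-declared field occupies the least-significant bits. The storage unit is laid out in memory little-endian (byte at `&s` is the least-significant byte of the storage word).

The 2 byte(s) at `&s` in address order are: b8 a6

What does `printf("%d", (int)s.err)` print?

-7

[0]=0xb8 [1]=0xa6 (little-endian) → word 0xa6b8
chan:3 @ bit 0 → (0xa6b8>>0)&0x7 = 0x0
type:2 @ bit 3 → (0xa6b8>>3)&0x3 = 0x3
rsvd:3 @ bit 5 → (0xa6b8>>5)&0x7 = 0x5
len:2 @ bit 8 → (0xa6b8>>8)&0x3 = 0x2
err:4 @ bit 10 → (0xa6b8>>10)&0xf = 0x9  ←
opcode:2 @ bit 14 → (0xa6b8>>14)&0x3 = 0x2
err signed 4b, MSB=1: 9 - 16 = -7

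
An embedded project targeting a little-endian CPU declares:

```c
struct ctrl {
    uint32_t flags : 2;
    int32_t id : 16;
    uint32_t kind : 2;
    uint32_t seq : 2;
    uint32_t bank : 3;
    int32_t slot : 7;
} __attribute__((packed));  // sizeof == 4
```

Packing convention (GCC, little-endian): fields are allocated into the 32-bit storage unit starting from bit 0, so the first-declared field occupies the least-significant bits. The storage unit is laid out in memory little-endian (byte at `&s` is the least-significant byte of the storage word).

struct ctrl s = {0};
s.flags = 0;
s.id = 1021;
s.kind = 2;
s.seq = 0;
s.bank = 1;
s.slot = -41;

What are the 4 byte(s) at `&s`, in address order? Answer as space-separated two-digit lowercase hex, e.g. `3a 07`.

f4 0f 48 ae

[0+:2] flags=0 & 0x3 = 0x0; word=0x00000000
[2+:16] id=1021 & 0xffff = 0x3fd; word=0x00000ff4
[18+:2] kind=2 & 0x3 = 0x2; word=0x00080ff4
[20+:2] seq=0 & 0x3 = 0x0; word=0x00080ff4
[22+:3] bank=1 & 0x7 = 0x1; word=0x00480ff4
[25+:7] slot=-41 & 0x7f = 0x57; word=0xae480ff4
word = 0xae480ff4 → little-endian bytes:
  [0]=0xf4  [1]=0x0f  [2]=0x48  [3]=0xae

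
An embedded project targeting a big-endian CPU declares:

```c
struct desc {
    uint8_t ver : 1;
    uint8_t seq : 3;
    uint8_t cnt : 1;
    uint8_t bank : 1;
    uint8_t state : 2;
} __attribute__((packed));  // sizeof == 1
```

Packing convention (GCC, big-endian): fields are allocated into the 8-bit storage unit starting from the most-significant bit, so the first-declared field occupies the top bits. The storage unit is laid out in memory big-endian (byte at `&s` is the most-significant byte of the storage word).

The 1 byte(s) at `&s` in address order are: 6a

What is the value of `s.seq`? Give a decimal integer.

6

[0]=0x6a (big-endian) → word 0x6a
ver:1 @ bit 7 → (0x6a>>7)&0x1 = 0x0
seq:3 @ bit 4 → (0x6a>>4)&0x7 = 0x6  ←
cnt:1 @ bit 3 → (0x6a>>3)&0x1 = 0x1
bank:1 @ bit 2 → (0x6a>>2)&0x1 = 0x0
state:2 @ bit 0 → (0x6a>>0)&0x3 = 0x2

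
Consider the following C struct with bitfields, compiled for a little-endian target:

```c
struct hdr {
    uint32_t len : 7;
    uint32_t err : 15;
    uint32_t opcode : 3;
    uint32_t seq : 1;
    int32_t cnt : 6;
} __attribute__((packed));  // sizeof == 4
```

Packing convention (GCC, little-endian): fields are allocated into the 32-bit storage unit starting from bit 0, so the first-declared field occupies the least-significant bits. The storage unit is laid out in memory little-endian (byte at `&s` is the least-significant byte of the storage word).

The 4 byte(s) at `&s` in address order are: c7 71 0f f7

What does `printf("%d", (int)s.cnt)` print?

-3

[0]=0xc7 [1]=0x71 [2]=0x0f [3]=0xf7 (little-endian) → word 0xf70f71c7
len:7 @ bit 0 → (0xf70f71c7>>0)&0x7f = 0x47
err:15 @ bit 7 → (0xf70f71c7>>7)&0x7fff = 0x1ee3
opcode:3 @ bit 22 → (0xf70f71c7>>22)&0x7 = 0x4
seq:1 @ bit 25 → (0xf70f71c7>>25)&0x1 = 0x1
cnt:6 @ bit 26 → (0xf70f71c7>>26)&0x3f = 0x3d  ←
cnt signed 6b, MSB=1: 61 - 64 = -3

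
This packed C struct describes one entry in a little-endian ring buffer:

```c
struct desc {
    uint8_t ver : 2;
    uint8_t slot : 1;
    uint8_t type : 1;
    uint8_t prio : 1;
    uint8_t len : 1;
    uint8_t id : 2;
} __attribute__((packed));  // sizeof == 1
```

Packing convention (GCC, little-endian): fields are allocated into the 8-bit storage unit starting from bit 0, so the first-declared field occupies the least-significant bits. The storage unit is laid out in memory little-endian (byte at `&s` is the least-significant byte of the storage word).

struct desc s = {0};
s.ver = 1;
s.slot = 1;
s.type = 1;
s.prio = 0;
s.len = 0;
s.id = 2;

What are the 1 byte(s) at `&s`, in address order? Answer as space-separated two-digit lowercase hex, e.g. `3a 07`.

8d

ver (2b) val=1 bits=0x1 at bit 0: 0x01
slot (1b) val=1 bits=0x1 at bit 2: 0x05
type (1b) val=1 bits=0x1 at bit 3: 0x0d
prio (1b) val=0 bits=0x0 at bit 4: 0x0d
len (1b) val=0 bits=0x0 at bit 5: 0x0d
id (2b) val=2 bits=0x2 at bit 6: 0x8d
word = 0x8d → little-endian bytes:
  [0]=0x8d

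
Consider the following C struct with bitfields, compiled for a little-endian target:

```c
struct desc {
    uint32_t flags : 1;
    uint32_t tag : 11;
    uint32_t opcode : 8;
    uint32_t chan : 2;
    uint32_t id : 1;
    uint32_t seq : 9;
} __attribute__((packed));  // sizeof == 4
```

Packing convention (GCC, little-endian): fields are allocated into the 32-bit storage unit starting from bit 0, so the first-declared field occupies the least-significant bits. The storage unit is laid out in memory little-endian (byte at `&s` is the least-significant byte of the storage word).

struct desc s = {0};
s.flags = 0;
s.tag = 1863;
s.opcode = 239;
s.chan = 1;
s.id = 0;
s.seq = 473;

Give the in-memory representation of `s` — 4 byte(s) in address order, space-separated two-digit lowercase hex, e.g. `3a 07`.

flags:1 = 0 → 0x0 << 0 → word 0x00000000
tag:11 = 1863 → 0x747 << 1 → word 0x00000e8e
opcode:8 = 239 → 0xef << 12 → word 0x000efe8e
chan:2 = 1 → 0x1 << 20 → word 0x001efe8e
id:1 = 0 → 0x0 << 22 → word 0x001efe8e
seq:9 = 473 → 0x1d9 << 23 → word 0xec9efe8e
word = 0xec9efe8e → little-endian bytes:
  [0]=0x8e  [1]=0xfe  [2]=0x9e  [3]=0xec

8e fe 9e ec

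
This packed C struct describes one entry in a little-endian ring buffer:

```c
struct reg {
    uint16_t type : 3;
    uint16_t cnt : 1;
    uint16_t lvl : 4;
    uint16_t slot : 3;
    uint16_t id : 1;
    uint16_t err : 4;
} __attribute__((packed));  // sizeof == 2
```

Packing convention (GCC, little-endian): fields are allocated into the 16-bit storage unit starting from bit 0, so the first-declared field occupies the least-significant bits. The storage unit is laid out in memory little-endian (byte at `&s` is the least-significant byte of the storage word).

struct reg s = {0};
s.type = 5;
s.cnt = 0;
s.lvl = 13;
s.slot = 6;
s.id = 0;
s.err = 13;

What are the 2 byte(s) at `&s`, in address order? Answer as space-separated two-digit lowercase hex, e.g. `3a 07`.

[0+:3] type=5 & 0x7 = 0x5; word=0x0005
[3+:1] cnt=0 & 0x1 = 0x0; word=0x0005
[4+:4] lvl=13 & 0xf = 0xd; word=0x00d5
[8+:3] slot=6 & 0x7 = 0x6; word=0x06d5
[11+:1] id=0 & 0x1 = 0x0; word=0x06d5
[12+:4] err=13 & 0xf = 0xd; word=0xd6d5
word = 0xd6d5 → little-endian bytes:
  [0]=0xd5  [1]=0xd6

d5 d6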